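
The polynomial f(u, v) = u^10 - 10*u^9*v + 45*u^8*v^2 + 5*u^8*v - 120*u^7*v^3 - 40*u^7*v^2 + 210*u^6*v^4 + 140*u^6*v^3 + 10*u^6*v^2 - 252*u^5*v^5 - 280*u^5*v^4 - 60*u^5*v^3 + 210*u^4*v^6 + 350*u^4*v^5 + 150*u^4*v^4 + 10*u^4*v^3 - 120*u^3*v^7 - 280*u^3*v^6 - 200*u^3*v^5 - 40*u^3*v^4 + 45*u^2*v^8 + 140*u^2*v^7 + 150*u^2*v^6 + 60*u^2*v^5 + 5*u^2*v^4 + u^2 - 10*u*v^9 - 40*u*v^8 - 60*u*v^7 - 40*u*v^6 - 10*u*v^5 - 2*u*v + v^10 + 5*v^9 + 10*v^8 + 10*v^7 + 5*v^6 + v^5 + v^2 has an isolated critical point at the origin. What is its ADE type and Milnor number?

Type A_{4}, Milnor number mu = 4.

The Hessian of f at 0 has rank 1. Corank 1: A-series; mu = 4 gives A_4.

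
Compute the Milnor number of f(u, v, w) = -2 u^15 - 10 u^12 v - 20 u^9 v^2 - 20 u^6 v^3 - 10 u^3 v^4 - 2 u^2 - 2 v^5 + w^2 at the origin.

4

The Hessian of f at 0 has rank 2. Corank 1: A-series; mu = 4 gives A_4.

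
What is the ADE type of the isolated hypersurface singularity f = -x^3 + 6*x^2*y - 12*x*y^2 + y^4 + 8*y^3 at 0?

E_6

The Hessian of f at 0 is [[0, 0], [0, 0]] with rank 0, so corank 2. A Groebner basis of the Jacobian ideal J(f) in C{x,y} is {y^3, x^2 - 4*x*y + 4*y^2}; counting standard monomials gives mu = 6. Corank 2; j^3 = -(x - 2*y)^3 is a perfect cube, so E-series; the 4-jet and mu = 6 give E_6.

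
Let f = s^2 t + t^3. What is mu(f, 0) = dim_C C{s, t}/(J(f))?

The Hessian of f at 0 is [[0, 0], [0, 0]] with rank 0, so corank 2. A Groebner basis of the Jacobian ideal J(f) in C{s,t} is {t^3, s^2 + 3*t^2, s*t}; counting standard monomials gives mu = 4. Corank 2; j^3 = t*(s^2 + t^2) splits into three distinct lines over C (the quadratic factor has nonzero discriminant), so D_4.

4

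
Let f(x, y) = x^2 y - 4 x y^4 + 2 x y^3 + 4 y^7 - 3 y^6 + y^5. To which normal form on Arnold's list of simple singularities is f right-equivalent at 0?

D7

The Hessian of f at 0 has rank 0. Corank 2; j^3 = x^2*y has shape L^2 M (L != M), so D-series; mu = 7 gives D_7.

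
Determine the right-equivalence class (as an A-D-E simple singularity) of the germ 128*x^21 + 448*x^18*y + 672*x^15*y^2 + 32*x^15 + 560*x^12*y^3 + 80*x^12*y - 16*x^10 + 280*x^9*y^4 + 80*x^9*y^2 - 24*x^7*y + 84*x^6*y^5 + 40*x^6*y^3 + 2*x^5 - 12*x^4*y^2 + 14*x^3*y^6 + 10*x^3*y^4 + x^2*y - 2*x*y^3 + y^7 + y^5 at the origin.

The Hessian of f at 0 has rank 0. Corank 2; j^3 = x^2*y has shape L^2 M (L != M), so D-series; mu = 8 gives D_8.

D_8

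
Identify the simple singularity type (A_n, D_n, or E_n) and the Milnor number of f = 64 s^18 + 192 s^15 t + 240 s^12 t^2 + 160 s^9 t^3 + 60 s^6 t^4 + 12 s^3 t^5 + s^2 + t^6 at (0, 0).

Type A5, Milnor number mu = 5.

The Hessian of f at 0 is [[2, 0], [0, 0]] with rank 1, so corank 1. A Groebner basis of the Jacobian ideal J(f) in C{s,t} is {t^5, s}; counting standard monomials gives mu = 5. Corank 1: A-series; mu = 5 gives A_5.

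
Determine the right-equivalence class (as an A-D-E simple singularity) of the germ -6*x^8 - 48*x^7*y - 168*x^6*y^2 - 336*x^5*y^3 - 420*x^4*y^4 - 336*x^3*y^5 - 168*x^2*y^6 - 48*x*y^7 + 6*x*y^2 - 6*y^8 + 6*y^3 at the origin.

The Hessian of f at 0 has rank 0. Corank 2; j^3 = 6*y^2*(x + y) has shape L^2 M (L != M), so D-series; mu = 9 gives D_9.

D9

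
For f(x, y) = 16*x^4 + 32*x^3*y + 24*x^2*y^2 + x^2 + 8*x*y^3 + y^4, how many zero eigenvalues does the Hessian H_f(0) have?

1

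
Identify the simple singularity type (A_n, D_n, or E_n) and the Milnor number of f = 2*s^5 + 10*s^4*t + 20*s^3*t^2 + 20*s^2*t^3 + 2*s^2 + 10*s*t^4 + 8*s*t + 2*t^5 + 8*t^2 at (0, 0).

Type A_4, Milnor number mu = 4.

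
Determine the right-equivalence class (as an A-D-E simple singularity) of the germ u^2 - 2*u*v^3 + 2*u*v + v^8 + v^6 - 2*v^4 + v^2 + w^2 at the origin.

A7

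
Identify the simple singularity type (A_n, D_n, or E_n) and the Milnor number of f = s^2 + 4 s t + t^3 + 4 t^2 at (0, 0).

The Hessian of f at 0 has rank 1. Corank 1: A-series; mu = 2 gives A_2.

Type A2, Milnor number mu = 2.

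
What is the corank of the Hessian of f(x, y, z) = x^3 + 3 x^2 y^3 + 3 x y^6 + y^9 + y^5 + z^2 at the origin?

2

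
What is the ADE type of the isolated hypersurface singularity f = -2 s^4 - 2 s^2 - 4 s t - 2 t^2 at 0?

A_{3}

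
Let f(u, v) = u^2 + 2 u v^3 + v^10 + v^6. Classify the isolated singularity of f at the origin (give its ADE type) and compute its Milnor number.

The Hessian of f at 0 has rank 1. Corank 1: A-series; mu = 9 gives A_9.

Type A9, Milnor number mu = 9.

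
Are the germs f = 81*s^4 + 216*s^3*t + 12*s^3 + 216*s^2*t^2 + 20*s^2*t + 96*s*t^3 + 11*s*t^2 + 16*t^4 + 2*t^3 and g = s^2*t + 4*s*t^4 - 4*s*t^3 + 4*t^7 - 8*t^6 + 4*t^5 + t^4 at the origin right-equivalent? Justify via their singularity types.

The Hessian of f at 0 is [[0, 0], [0, 0]] with rank 0, so corank 2. A Groebner basis of the Jacobian ideal J(f) in C{s,t} is {s*t^2 + 2*s*t/3 + t^2/3, -4*s*t/3 + t^3 - 2*t^2/3, s^2 + 7*s*t/6 + t^2/3}; counting standard monomials gives mu = 5. Corank 2; j^3 = (2*s + t)^2*(3*s + 2*t) has shape L^2 M (L != M), so D-series; mu = 5 gives D_5. The Hessian of g at 0 is [[0, 0], [0, 0]] with rank 0, so corank 2. A Groebner basis of the Jacobian ideal J(g) in C{s,t} is {s*t^2, -s*t/2 + t^3, s^2 + 2*s*t}; counting standard monomials gives mu = 5. Corank 2; j^3 = s^2*t has shape L^2 M (L != M), so D-series; mu = 5 gives D_5. Both have type D_5, hence right-equivalent.

Yes.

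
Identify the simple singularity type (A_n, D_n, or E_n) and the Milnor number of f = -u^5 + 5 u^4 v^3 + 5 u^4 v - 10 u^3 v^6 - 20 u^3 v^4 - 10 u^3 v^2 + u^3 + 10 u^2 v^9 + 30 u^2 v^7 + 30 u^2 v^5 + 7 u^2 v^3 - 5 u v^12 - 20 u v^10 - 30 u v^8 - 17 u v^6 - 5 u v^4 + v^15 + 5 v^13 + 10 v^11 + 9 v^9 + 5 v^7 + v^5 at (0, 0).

Type E_{8}, Milnor number mu = 8.

The Hessian of f at 0 has rank 0. Corank 2; j^3 = u^3 is a perfect cube, so E-series; the 5-jet and mu = 8 give E_8.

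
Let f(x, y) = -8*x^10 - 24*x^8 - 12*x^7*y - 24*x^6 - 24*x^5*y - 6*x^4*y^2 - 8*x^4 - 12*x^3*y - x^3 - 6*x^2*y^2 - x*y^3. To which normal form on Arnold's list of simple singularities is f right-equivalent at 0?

E_7

The Hessian of f at 0 has rank 0. Corank 2; j^3 = -x^3 is a perfect cube, so E-series; the 4-jet and mu = 7 give E_7.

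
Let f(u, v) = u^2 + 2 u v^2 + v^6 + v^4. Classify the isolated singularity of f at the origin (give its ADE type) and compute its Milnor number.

Type A_{5}, Milnor number mu = 5.

The Hessian of f at 0 has rank 1. Corank 1: A-series; mu = 5 gives A_5.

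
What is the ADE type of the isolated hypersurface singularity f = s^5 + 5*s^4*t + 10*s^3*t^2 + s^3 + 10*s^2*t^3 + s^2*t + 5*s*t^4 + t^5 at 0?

The Hessian of f at 0 has rank 0. Corank 2; j^3 = s^2*(s + t) has shape L^2 M (L != M), so D-series; mu = 6 gives D_6.

D_6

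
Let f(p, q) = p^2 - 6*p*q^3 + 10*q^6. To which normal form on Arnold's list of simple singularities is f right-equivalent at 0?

A_5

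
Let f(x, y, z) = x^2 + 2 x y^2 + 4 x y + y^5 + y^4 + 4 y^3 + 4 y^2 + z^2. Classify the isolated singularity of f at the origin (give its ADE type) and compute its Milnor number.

Type A4, Milnor number mu = 4.

The Hessian of f at 0 has rank 2. Corank 1: A-series; mu = 4 gives A_4.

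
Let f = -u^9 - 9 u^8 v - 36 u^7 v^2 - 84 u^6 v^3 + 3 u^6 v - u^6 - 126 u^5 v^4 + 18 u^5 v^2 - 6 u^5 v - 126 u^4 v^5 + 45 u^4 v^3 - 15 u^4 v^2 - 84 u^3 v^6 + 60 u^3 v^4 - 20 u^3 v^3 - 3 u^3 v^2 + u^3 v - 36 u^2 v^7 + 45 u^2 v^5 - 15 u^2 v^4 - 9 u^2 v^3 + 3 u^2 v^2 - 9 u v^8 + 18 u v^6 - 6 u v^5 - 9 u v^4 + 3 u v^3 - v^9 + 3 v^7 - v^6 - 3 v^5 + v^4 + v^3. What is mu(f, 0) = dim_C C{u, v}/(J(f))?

7

The Hessian of f at 0 is [[0, 0], [0, 0]] with rank 0, so corank 2. A Groebner basis of the Jacobian ideal J(f) in C{u,v} is {u^3 - 3*u*v^2 + 3*v^2, u^2*v + 2*u*v^2, v^3}; counting standard monomials gives mu = 7. Corank 2; j^3 = v^3 is a perfect cube, so E-series; the 4-jet and mu = 7 give E_7.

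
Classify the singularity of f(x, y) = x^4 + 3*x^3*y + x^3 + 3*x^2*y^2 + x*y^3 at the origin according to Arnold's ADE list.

The Hessian of f at 0 has rank 0. Corank 2; j^3 = x^3 is a perfect cube, so E-series; the 4-jet and mu = 7 give E_7.

E7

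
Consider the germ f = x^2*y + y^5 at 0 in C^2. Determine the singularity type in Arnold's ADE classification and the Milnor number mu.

Type D_6, Milnor number mu = 6.

The Hessian of f at 0 has rank 0. Corank 2; j^3 = x^2*y has shape L^2 M (L != M), so D-series; mu = 6 gives D_6.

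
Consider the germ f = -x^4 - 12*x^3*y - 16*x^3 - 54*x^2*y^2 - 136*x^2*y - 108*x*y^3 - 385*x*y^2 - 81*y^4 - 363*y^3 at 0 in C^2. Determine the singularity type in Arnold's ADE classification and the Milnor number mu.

Type D5, Milnor number mu = 5.

The Hessian of f at 0 has rank 0. Corank 2; j^3 = -(x + 3*y)*(4*x + 11*y)^2 has shape L^2 M (L != M), so D-series; mu = 5 gives D_5.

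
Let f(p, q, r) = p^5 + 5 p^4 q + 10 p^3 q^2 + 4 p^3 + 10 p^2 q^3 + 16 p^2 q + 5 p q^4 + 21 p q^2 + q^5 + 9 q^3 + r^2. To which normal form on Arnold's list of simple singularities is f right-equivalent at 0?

D_{6}

The Hessian of f at 0 has rank 1. Corank 2; j^3 = (p + q)*(2*p + 3*q)^2 has shape L^2 M (L != M), so D-series; mu = 6 gives D_6.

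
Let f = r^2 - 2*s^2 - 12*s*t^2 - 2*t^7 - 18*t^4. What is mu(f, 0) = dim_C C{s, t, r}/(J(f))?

6

The Hessian of f at 0 has rank 2. Corank 1: A-series; mu = 6 gives A_6.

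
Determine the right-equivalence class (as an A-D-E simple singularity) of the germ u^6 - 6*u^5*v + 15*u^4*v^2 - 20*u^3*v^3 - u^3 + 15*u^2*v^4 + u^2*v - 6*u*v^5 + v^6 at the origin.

D7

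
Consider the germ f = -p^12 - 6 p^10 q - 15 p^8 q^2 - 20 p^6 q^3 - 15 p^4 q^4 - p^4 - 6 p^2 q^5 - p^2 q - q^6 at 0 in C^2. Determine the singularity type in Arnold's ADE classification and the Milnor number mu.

Type D7, Milnor number mu = 7.

The Hessian of f at 0 has rank 0. Corank 2; j^3 = -p^2*q has shape L^2 M (L != M), so D-series; mu = 7 gives D_7.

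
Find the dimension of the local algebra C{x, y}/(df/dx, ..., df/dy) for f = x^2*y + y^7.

8

The Hessian of f at 0 has rank 0. Corank 2; j^3 = x^2*y has shape L^2 M (L != M), so D-series; mu = 8 gives D_8.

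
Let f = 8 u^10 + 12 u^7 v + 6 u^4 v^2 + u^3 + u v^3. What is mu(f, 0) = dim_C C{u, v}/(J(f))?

The Hessian of f at 0 has rank 0. Corank 2; j^3 = u^3 is a perfect cube, so E-series; the 4-jet and mu = 7 give E_7.

7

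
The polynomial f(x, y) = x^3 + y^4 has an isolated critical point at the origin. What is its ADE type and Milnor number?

Type E_{6}, Milnor number mu = 6.

The Hessian of f at 0 has rank 0. Corank 2; j^3 = x^3 is a perfect cube, so E-series; the 4-jet and mu = 6 give E_6.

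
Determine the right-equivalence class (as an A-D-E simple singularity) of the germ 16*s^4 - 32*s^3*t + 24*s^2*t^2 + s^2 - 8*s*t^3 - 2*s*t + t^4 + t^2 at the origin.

A3

The Hessian of f at 0 has rank 1. Corank 1: A-series; mu = 3 gives A_3.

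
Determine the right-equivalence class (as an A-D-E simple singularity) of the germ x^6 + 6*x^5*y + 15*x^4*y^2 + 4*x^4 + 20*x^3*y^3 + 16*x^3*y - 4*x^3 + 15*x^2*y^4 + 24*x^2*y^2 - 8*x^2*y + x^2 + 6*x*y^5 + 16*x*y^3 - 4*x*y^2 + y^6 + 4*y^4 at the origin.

A_{5}

The Hessian of f at 0 has rank 1. Corank 1: A-series; mu = 5 gives A_5.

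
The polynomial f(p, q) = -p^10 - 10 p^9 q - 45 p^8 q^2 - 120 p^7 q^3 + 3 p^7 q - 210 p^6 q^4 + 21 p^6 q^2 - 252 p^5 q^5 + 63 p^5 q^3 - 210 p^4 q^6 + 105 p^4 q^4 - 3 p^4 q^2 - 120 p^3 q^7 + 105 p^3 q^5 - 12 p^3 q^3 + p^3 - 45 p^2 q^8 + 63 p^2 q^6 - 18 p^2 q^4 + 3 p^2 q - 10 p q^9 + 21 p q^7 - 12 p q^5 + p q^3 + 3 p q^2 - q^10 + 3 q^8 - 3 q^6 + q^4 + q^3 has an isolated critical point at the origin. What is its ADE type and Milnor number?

Type E7, Milnor number mu = 7.

The Hessian of f at 0 is [[0, 0], [0, 0]] with rank 0, so corank 2. A Groebner basis of the Jacobian ideal J(f) in C{p,q} is {p^3 + 3*p^2*q + 6*p^2 + 12*p*q + 6*q^2, -3*p^2 + p*q^2 - 6*p*q - 3*q^2, 3*p^2 + 6*p*q + q^3 + 3*q^2}; counting standard monomials gives mu = 7. Corank 2; j^3 = (p + q)^3 is a perfect cube, so E-series; the 4-jet and mu = 7 give E_7.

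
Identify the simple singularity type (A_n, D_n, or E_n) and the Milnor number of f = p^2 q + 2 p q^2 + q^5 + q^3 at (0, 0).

Type D_6, Milnor number mu = 6.

The Hessian of f at 0 is [[0, 0], [0, 0]] with rank 0, so corank 2. A Groebner basis of the Jacobian ideal J(f) in C{p,q} is {p^2/5 + q^4 - q^2/5, p^3 + q^3, p*q + q^2}; counting standard monomials gives mu = 6. Corank 2; j^3 = q*(p + q)^2 has shape L^2 M (L != M), so D-series; mu = 6 gives D_6.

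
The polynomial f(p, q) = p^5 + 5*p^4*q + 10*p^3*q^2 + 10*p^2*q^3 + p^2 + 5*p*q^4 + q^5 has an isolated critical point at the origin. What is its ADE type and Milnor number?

Type A_4, Milnor number mu = 4.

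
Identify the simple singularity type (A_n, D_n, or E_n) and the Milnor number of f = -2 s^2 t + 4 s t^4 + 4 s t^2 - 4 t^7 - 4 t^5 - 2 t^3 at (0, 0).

Type D8, Milnor number mu = 8.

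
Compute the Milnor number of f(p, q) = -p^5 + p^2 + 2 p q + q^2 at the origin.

The Hessian of f at 0 has rank 1. Corank 1: A-series; mu = 4 gives A_4.

4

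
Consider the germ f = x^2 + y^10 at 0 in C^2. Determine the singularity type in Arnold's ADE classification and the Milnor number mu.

Type A_{9}, Milnor number mu = 9.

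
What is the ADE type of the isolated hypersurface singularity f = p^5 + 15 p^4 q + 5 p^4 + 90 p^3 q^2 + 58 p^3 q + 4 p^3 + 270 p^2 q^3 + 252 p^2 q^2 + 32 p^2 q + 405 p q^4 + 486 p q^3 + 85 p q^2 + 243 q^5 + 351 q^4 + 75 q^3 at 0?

D_{5}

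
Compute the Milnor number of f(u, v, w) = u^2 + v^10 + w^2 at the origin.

The Hessian of f at 0 is [[2, 0, 0], [0, 0, 0], [0, 0, 2]] with rank 2, so corank 1. A Groebner basis of the Jacobian ideal J(f) in C{u,v,w} is {v^9, u, w}; counting standard monomials gives mu = 9. Corank 1: A-series; mu = 9 gives A_9.

9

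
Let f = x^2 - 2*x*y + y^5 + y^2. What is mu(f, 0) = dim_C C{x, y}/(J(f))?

4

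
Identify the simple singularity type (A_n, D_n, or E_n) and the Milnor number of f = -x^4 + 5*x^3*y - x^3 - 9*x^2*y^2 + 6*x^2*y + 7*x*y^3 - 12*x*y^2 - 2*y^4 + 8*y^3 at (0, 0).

The Hessian of f at 0 is [[0, 0], [0, 0]] with rank 0, so corank 2. A Groebner basis of the Jacobian ideal J(f) in C{x,y} is {3*x^2 - 12*x*y + y^4 + y^3 + 12*y^2, x^3 + 18*x^2 - 72*x*y - 2*y^3 + 72*y^2, x^2*y + 7*x^2 - 28*x*y - 5*y^3/3 + 28*y^2, 2*x^2 + x*y^2 - 8*x*y - 4*y^3/3 + 8*y^2}; counting standard monomials gives mu = 7. Corank 2; j^3 = -(x - 2*y)^3 is a perfect cube, so E-series; the 4-jet and mu = 7 give E_7.

Type E_7, Milnor number mu = 7.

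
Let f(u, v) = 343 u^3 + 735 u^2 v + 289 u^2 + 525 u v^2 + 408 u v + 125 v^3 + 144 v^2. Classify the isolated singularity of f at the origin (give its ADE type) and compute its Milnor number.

The Hessian of f at 0 has rank 1. Corank 1: A-series; mu = 2 gives A_2.

Type A2, Milnor number mu = 2.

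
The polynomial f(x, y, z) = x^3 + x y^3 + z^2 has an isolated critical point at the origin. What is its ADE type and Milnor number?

Type E_{7}, Milnor number mu = 7.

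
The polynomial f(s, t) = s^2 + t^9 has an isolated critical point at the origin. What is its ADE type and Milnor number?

Type A_{8}, Milnor number mu = 8.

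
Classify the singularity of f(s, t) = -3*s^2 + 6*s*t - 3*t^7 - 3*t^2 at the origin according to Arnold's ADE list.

A_6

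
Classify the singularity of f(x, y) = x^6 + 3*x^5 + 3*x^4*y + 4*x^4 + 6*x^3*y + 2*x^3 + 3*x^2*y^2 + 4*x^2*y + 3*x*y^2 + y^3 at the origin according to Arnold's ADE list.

D4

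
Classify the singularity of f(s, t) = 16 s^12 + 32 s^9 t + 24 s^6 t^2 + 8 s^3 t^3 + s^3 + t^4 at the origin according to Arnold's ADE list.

E_6

The Hessian of f at 0 is [[0, 0], [0, 0]] with rank 0, so corank 2. A Groebner basis of the Jacobian ideal J(f) in C{s,t} is {t^3, s^2}; counting standard monomials gives mu = 6. Corank 2; j^3 = s^3 is a perfect cube, so E-series; the 4-jet and mu = 6 give E_6.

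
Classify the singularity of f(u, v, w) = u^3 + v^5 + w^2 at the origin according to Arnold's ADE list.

E8

The Hessian of f at 0 has rank 1. Corank 2; j^3 = u^3 is a perfect cube, so E-series; the 5-jet and mu = 8 give E_8.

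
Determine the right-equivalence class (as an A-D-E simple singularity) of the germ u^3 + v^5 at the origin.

E_8

The Hessian of f at 0 has rank 0. Corank 2; j^3 = u^3 is a perfect cube, so E-series; the 5-jet and mu = 8 give E_8.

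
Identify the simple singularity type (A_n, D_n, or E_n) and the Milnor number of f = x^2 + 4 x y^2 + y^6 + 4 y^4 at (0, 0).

Type A_5, Milnor number mu = 5.

The Hessian of f at 0 is [[2, 0], [0, 0]] with rank 1, so corank 1. A Groebner basis of the Jacobian ideal J(f) in C{x,y} is {x^3, x^2*y, x/2 + y^2}; counting standard monomials gives mu = 5. Corank 1: A-series; mu = 5 gives A_5.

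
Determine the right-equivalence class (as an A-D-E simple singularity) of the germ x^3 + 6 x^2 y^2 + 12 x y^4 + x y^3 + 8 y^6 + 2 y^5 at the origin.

E_{7}

The Hessian of f at 0 has rank 0. Corank 2; j^3 = x^3 is a perfect cube, so E-series; the 4-jet and mu = 7 give E_7.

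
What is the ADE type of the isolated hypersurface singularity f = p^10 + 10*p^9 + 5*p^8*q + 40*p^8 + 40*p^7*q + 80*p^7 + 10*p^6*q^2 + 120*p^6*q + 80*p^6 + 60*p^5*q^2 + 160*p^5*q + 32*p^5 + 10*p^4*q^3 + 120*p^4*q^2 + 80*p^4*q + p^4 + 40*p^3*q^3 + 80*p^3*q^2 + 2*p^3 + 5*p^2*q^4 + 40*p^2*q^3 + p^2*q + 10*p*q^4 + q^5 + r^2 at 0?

D_{6}

The Hessian of f at 0 has rank 1. Corank 2; j^3 = p^2*(2*p + q) has shape L^2 M (L != M), so D-series; mu = 6 gives D_6.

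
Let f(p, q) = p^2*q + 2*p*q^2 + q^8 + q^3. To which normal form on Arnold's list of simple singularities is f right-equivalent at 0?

The Hessian of f at 0 has rank 0. Corank 2; j^3 = q*(p + q)^2 has shape L^2 M (L != M), so D-series; mu = 9 gives D_9.

D_{9}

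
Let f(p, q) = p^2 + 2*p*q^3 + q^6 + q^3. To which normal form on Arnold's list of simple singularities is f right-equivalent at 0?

A2

The Hessian of f at 0 has rank 1. Corank 1: A-series; mu = 2 gives A_2.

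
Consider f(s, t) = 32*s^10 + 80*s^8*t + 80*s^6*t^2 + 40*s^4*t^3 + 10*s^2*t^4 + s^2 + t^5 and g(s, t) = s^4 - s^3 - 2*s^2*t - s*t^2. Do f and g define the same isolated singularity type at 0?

The Hessian of f at 0 has rank 1. Corank 1: A-series; mu = 4 gives A_4. The Hessian of g at 0 has rank 0. Corank 2; j^3 = -s*(s + t)^2 has shape L^2 M (L != M), so D-series; mu = 5 gives D_5. f is A_4 but g is D_5, hence not right-equivalent.

No.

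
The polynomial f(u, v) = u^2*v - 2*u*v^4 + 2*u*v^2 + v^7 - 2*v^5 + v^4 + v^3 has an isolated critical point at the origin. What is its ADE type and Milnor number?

Type D5, Milnor number mu = 5.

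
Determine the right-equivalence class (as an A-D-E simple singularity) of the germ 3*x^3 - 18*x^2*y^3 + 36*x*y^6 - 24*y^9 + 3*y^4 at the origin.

The Hessian of f at 0 has rank 0. Corank 2; j^3 = 3*x^3 is a perfect cube, so E-series; the 4-jet and mu = 6 give E_6.

E_6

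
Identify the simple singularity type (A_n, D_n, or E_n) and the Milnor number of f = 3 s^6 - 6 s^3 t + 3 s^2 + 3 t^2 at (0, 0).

Type A_{1}, Milnor number mu = 1.

The Hessian of f at 0 has rank 2. Corank 0: nondegenerate Morse point, so A_1.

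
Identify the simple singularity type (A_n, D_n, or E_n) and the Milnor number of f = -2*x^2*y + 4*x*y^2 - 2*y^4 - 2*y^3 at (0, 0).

Type D_{5}, Milnor number mu = 5.

The Hessian of f at 0 has rank 0. Corank 2; j^3 = -2*y*(x - y)^2 has shape L^2 M (L != M), so D-series; mu = 5 gives D_5.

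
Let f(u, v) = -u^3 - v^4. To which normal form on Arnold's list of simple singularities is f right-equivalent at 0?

The Hessian of f at 0 is [[0, 0], [0, 0]] with rank 0, so corank 2. A Groebner basis of the Jacobian ideal J(f) in C{u,v} is {v^3, u^2}; counting standard monomials gives mu = 6. Corank 2; j^3 = -u^3 is a perfect cube, so E-series; the 4-jet and mu = 6 give E_6.

E6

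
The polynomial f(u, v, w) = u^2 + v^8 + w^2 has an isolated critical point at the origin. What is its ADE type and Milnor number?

The Hessian of f at 0 is [[2, 0, 0], [0, 0, 0], [0, 0, 2]] with rank 2, so corank 1. A Groebner basis of the Jacobian ideal J(f) in C{u,v,w} is {v^7, u, w}; counting standard monomials gives mu = 7. Corank 1: A-series; mu = 7 gives A_7.

Type A_{7}, Milnor number mu = 7.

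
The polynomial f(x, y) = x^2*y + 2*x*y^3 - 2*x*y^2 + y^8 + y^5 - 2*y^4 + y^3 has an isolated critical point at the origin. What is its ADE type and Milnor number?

Type D_{9}, Milnor number mu = 9.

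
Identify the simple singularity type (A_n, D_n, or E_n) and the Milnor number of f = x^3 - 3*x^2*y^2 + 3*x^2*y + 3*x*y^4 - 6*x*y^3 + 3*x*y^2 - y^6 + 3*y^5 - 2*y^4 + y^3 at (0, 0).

The Hessian of f at 0 has rank 0. Corank 2; j^3 = (x + y)^3 is a perfect cube, so E-series; the 4-jet and mu = 6 give E_6.

Type E_{6}, Milnor number mu = 6.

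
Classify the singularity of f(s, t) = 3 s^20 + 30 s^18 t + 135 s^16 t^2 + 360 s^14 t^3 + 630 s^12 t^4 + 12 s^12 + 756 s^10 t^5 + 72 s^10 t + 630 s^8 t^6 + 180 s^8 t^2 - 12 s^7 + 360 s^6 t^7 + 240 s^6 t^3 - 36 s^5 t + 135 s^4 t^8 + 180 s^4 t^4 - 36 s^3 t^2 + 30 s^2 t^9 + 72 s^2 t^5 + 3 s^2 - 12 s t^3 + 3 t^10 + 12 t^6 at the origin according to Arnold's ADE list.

A9

The Hessian of f at 0 is [[6, 0], [0, 0]] with rank 1, so corank 1. A Groebner basis of the Jacobian ideal J(f) in C{s,t} is {s^2*t^2 - s/6 + t^3/3, -s^2/2 + s*t^3, -s*t/2 + t^4, s^3}; counting standard monomials gives mu = 9. Corank 1: A-series; mu = 9 gives A_9.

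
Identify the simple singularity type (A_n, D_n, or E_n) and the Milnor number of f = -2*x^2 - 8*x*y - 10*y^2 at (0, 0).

Type A1, Milnor number mu = 1.

The Hessian of f at 0 has rank 2. Corank 0: nondegenerate Morse point, so A_1.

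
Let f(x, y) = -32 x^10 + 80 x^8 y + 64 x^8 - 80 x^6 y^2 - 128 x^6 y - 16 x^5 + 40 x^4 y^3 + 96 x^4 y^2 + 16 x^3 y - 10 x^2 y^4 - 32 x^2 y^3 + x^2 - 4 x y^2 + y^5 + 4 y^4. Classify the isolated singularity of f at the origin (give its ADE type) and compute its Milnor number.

The Hessian of f at 0 has rank 1. Corank 1: A-series; mu = 4 gives A_4.

Type A_4, Milnor number mu = 4.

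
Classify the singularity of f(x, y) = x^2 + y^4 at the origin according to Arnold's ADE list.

A_3

The Hessian of f at 0 has rank 1. Corank 1: A-series; mu = 3 gives A_3.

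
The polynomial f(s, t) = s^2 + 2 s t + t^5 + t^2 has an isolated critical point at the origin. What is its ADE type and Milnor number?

The Hessian of f at 0 has rank 1. Corank 1: A-series; mu = 4 gives A_4.

Type A_{4}, Milnor number mu = 4.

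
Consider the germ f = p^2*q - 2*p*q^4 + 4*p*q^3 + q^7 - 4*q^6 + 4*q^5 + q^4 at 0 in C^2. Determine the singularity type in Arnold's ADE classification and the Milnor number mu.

Type D5, Milnor number mu = 5.

The Hessian of f at 0 is [[0, 0], [0, 0]] with rank 0, so corank 2. A Groebner basis of the Jacobian ideal J(f) in C{p,q} is {p*q^2, p*q/2 + q^3, p^2 - 2*p*q}; counting standard monomials gives mu = 5. Corank 2; j^3 = p^2*q has shape L^2 M (L != M), so D-series; mu = 5 gives D_5.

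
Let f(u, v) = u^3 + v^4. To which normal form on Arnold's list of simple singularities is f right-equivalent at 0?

The Hessian of f at 0 has rank 0. Corank 2; j^3 = u^3 is a perfect cube, so E-series; the 4-jet and mu = 6 give E_6.

E_{6}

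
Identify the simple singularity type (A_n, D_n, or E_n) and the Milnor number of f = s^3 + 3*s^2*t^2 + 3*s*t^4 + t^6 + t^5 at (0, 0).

Type E8, Milnor number mu = 8.

The Hessian of f at 0 is [[0, 0], [0, 0]] with rank 0, so corank 2. A Groebner basis of the Jacobian ideal J(f) in C{s,t} is {t^4, s^3, s^2/2 + s*t^2}; counting standard monomials gives mu = 8. Corank 2; j^3 = s^3 is a perfect cube, so E-series; the 5-jet and mu = 8 give E_8.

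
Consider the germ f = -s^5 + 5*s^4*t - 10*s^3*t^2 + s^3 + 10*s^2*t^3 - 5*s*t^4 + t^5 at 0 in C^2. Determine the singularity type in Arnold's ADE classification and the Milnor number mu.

Type E_8, Milnor number mu = 8.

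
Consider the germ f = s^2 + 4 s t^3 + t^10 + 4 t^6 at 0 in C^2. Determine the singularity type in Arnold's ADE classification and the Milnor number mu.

Type A_9, Milnor number mu = 9.

The Hessian of f at 0 has rank 1. Corank 1: A-series; mu = 9 gives A_9.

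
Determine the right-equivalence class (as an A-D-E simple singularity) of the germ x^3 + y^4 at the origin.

The Hessian of f at 0 is [[0, 0], [0, 0]] with rank 0, so corank 2. A Groebner basis of the Jacobian ideal J(f) in C{x,y} is {y^3, x^2}; counting standard monomials gives mu = 6. Corank 2; j^3 = x^3 is a perfect cube, so E-series; the 4-jet and mu = 6 give E_6.

E_6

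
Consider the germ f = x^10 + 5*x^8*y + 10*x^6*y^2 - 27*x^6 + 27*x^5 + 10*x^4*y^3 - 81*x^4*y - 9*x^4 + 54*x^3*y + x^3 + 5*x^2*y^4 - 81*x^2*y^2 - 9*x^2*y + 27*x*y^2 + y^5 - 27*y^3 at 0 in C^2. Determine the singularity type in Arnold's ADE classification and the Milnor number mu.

Type E8, Milnor number mu = 8.

The Hessian of f at 0 is [[0, 0], [0, 0]] with rank 0, so corank 2. A Groebner basis of the Jacobian ideal J(f) in C{x,y} is {-x^2/972 + x*y^3 + x*y^2/18 + x*y/162 - y^3/6 - y^2/108, y^4, x^3 - x^2/2 + 3*x*y - 27*y^3 - 9*y^2/2, x^2*y - x^2/18 - 3*x*y^2 + x*y/3 - y^2/2}; counting standard monomials gives mu = 8. Corank 2; j^3 = (x - 3*y)^3 is a perfect cube, so E-series; the 5-jet and mu = 8 give E_8.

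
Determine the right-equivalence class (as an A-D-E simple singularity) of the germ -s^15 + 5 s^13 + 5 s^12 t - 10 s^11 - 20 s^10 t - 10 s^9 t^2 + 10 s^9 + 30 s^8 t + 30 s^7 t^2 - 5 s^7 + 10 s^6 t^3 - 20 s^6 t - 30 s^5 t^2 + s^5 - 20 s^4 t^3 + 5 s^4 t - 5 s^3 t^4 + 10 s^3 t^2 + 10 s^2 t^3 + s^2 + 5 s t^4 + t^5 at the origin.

A4

The Hessian of f at 0 has rank 1. Corank 1: A-series; mu = 4 gives A_4.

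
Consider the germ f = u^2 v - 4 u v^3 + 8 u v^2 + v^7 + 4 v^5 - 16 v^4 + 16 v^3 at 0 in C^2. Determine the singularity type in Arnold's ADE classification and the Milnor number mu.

Type D8, Milnor number mu = 8.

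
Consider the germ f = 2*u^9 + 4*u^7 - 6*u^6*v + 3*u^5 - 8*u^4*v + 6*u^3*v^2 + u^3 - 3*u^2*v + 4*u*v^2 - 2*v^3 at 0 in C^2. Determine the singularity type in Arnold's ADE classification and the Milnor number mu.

The Hessian of f at 0 has rank 0. Corank 2; j^3 = (u - v)*(u^2 - 2*u*v + 2*v^2) splits into three distinct lines over C (the quadratic factor has nonzero discriminant), so D_4.

Type D4, Milnor number mu = 4.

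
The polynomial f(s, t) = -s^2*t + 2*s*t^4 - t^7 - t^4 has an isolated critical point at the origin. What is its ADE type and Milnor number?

Type D5, Milnor number mu = 5.

The Hessian of f at 0 is [[0, 0], [0, 0]] with rank 0, so corank 2. A Groebner basis of the Jacobian ideal J(f) in C{s,t} is {s^3, s^2/4 + t^3, s*t}; counting standard monomials gives mu = 5. Corank 2; j^3 = -s^2*t has shape L^2 M (L != M), so D-series; mu = 5 gives D_5.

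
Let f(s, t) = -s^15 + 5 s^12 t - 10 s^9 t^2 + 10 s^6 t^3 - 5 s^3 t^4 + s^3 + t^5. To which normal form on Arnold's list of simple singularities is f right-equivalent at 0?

The Hessian of f at 0 is [[0, 0], [0, 0]] with rank 0, so corank 2. A Groebner basis of the Jacobian ideal J(f) in C{s,t} is {t^4, s^2}; counting standard monomials gives mu = 8. Corank 2; j^3 = s^3 is a perfect cube, so E-series; the 5-jet and mu = 8 give E_8.

E_{8}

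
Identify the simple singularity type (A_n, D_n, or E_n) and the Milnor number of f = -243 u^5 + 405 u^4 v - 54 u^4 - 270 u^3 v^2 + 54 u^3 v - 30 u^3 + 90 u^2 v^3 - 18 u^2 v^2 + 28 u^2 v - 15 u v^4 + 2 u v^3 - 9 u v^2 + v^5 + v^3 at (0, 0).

Type D_{4}, Milnor number mu = 4.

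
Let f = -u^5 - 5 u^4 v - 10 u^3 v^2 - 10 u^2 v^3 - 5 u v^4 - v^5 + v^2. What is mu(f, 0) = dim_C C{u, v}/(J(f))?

4

The Hessian of f at 0 has rank 1. Corank 1: A-series; mu = 4 gives A_4.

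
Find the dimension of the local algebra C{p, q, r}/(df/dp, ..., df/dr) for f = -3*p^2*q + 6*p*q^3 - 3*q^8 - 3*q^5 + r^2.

The Hessian of f at 0 is [[0, 0, 0], [0, 0, 0], [0, 0, 2]] with rank 1, so corank 2. A Groebner basis of the Jacobian ideal J(f) in C{p,q,r} is {p^4, p^3*q + p^2/8 - p*q^2/8, -p^3 + p^2*q^2, -p*q + q^3, r}; counting standard monomials gives mu = 9. Corank 2; j^3 = -3*p^2*q has shape L^2 M (L != M), so D-series; mu = 9 gives D_9.

9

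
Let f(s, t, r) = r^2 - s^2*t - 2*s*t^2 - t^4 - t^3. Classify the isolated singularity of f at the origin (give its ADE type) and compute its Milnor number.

Type D5, Milnor number mu = 5.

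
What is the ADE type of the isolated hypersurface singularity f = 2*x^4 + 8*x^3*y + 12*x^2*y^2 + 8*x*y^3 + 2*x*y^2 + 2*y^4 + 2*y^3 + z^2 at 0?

D5

The Hessian of f at 0 has rank 1. Corank 2; j^3 = 2*y^2*(x + y) has shape L^2 M (L != M), so D-series; mu = 5 gives D_5.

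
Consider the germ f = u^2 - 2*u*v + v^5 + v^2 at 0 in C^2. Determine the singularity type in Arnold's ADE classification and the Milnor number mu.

The Hessian of f at 0 is [[2, -2], [-2, 2]] with rank 1, so corank 1. A Groebner basis of the Jacobian ideal J(f) in C{u,v} is {v^4, u - v}; counting standard monomials gives mu = 4. Corank 1: A-series; mu = 4 gives A_4.

Type A_{4}, Milnor number mu = 4.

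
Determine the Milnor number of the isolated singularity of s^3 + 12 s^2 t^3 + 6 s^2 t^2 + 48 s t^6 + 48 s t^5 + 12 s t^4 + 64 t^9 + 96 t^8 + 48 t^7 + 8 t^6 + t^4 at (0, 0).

6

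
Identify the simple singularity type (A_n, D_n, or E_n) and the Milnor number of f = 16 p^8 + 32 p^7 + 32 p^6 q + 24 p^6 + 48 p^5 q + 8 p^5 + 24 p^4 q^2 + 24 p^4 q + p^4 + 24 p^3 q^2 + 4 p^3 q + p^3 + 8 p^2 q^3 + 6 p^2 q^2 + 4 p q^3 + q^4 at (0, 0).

The Hessian of f at 0 has rank 0. Corank 2; j^3 = p^3 is a perfect cube, so E-series; the 4-jet and mu = 6 give E_6.

Type E6, Milnor number mu = 6.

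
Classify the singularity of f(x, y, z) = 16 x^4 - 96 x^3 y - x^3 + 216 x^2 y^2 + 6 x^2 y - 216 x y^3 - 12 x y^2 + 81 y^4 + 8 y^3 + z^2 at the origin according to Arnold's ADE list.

E_6

The Hessian of f at 0 is [[0, 0, 0], [0, 0, 0], [0, 0, 2]] with rank 1, so corank 2. A Groebner basis of the Jacobian ideal J(f) in C{x,y,z} is {y^4, x*y^2 - 11*y^3/6, x^2 - 4*x*y + 4*y^2, z}; counting standard monomials gives mu = 6. Corank 2; j^3 = -(x - 2*y)^3 is a perfect cube, so E-series; the 4-jet and mu = 6 give E_6.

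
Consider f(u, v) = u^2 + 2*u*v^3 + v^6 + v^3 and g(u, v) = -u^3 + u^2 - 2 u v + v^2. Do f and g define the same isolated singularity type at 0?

The Hessian of f at 0 has rank 1. Corank 1: A-series; mu = 2 gives A_2. The Hessian of g at 0 has rank 1. Corank 1: A-series; mu = 2 gives A_2. Both have type A_2, hence right-equivalent.

Yes.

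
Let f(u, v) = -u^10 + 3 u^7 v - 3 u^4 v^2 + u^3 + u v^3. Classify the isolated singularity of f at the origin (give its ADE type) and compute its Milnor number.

The Hessian of f at 0 has rank 0. Corank 2; j^3 = u^3 is a perfect cube, so E-series; the 4-jet and mu = 7 give E_7.

Type E_{7}, Milnor number mu = 7.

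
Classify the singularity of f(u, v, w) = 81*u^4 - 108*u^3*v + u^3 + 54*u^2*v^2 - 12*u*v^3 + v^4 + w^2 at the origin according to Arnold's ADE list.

The Hessian of f at 0 has rank 1. Corank 2; j^3 = u^3 is a perfect cube, so E-series; the 4-jet and mu = 6 give E_6.

E6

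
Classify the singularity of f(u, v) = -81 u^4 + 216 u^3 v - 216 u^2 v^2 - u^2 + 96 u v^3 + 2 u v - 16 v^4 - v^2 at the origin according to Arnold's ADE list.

A3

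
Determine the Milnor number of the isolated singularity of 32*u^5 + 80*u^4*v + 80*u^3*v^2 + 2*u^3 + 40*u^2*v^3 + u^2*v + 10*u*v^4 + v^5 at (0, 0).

6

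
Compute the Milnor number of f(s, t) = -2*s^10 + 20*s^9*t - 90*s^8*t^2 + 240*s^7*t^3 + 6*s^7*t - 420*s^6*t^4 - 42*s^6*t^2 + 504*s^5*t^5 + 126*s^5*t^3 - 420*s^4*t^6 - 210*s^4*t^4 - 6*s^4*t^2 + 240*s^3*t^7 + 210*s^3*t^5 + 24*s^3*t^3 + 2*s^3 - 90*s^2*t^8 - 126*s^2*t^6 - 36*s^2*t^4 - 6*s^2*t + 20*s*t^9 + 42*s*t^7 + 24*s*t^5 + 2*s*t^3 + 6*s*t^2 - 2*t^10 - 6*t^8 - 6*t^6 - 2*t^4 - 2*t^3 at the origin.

The Hessian of f at 0 is [[0, 0], [0, 0]] with rank 0, so corank 2. A Groebner basis of the Jacobian ideal J(f) in C{s,t} is {s^3 - 3*s^2*t - 6*s^2 + 12*s*t - 6*t^2, 3*s^2 + s*t^2 - 6*s*t + 3*t^2, 3*s^2 - 6*s*t + t^3 + 3*t^2}; counting standard monomials gives mu = 7. Corank 2; j^3 = 2*(s - t)^3 is a perfect cube, so E-series; the 4-jet and mu = 7 give E_7.

7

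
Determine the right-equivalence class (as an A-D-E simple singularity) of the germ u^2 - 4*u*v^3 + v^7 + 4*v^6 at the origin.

A_6

The Hessian of f at 0 is [[2, 0], [0, 0]] with rank 1, so corank 1. A Groebner basis of the Jacobian ideal J(f) in C{u,v} is {-u/2 + v^3, u^2}; counting standard monomials gives mu = 6. Corank 1: A-series; mu = 6 gives A_6.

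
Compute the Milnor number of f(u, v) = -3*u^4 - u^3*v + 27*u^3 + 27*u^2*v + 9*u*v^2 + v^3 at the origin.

7

The Hessian of f at 0 is [[0, 0], [0, 0]] with rank 0, so corank 2. A Groebner basis of the Jacobian ideal J(f) in C{u,v} is {19683*u^2 + 13122*u*v + v^4 + 27*v^3 + 2187*v^2, u^3 - 27*u^2 - 18*u*v - 3*v^2, u^2*v + 81*u^2 + 54*u*v + 9*v^2, -162*u^2 + u*v^2 - 108*u*v + v^3/9 - 18*v^2}; counting standard monomials gives mu = 7. Corank 2; j^3 = (3*u + v)^3 is a perfect cube, so E-series; the 4-jet and mu = 7 give E_7.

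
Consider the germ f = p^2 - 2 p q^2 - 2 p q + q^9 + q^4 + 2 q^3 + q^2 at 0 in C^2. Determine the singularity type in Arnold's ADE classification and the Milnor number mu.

Type A8, Milnor number mu = 8.

The Hessian of f at 0 is [[2, -2], [-2, 2]] with rank 1, so corank 1. A Groebner basis of the Jacobian ideal J(f) in C{p,q} is {p^4 - 4*p^3*q + 6*p^3 - 10*p^2*q + 5*p^2 - 6*p*q + p - q, -p + q^2 + q}; counting standard monomials gives mu = 8. Corank 1: A-series; mu = 8 gives A_8.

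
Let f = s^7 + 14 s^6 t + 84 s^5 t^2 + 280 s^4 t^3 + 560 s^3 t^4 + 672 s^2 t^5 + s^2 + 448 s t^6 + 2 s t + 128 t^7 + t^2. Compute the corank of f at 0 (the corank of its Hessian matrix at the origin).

Hessian at 0 has rank 1.

1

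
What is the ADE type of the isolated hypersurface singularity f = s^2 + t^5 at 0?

The Hessian of f at 0 is [[2, 0], [0, 0]] with rank 1, so corank 1. A Groebner basis of the Jacobian ideal J(f) in C{s,t} is {t^4, s}; counting standard monomials gives mu = 4. Corank 1: A-series; mu = 4 gives A_4.

A_4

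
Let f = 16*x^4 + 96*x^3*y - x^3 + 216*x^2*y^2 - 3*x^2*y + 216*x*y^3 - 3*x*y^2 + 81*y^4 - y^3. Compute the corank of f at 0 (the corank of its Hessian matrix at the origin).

2

Hessian at 0 has rank 0.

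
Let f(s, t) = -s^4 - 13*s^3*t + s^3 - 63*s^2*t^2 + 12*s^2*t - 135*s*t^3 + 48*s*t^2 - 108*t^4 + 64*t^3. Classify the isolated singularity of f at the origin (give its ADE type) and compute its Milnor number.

The Hessian of f at 0 is [[0, 0], [0, 0]] with rank 0, so corank 2. A Groebner basis of the Jacobian ideal J(f) in C{s,t} is {3*s^2 + 24*s*t + t^4 + t^3 + 48*t^2, s^3 - 84*s^2 - 672*s*t + 36*t^3 - 1344*t^2, s^2*t + 15*s^2 + 120*s*t - 11*t^3 + 240*t^2, -2*s^2 + s*t^2 - 16*s*t + 10*t^3/3 - 32*t^2}; counting standard monomials gives mu = 7. Corank 2; j^3 = (s + 4*t)^3 is a perfect cube, so E-series; the 4-jet and mu = 7 give E_7.

Type E7, Milnor number mu = 7.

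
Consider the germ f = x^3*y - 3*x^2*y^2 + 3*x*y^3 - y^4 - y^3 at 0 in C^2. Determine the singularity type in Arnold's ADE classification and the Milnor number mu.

The Hessian of f at 0 has rank 0. Corank 2; j^3 = -y^3 is a perfect cube, so E-series; the 4-jet and mu = 7 give E_7.

Type E_{7}, Milnor number mu = 7.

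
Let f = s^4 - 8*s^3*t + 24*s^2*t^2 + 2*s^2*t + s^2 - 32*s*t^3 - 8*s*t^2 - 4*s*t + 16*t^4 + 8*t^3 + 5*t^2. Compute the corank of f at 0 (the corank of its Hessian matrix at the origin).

0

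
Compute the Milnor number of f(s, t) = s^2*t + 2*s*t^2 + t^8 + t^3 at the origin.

9

The Hessian of f at 0 is [[0, 0], [0, 0]] with rank 0, so corank 2. A Groebner basis of the Jacobian ideal J(f) in C{s,t} is {s^2/8 + t^7 - t^2/8, s^3 + t^3, s*t + t^2}; counting standard monomials gives mu = 9. Corank 2; j^3 = t*(s + t)^2 has shape L^2 M (L != M), so D-series; mu = 9 gives D_9.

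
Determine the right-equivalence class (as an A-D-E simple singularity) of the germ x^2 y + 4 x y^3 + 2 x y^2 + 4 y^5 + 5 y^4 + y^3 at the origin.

The Hessian of f at 0 is [[0, 0], [0, 0]] with rank 0, so corank 2. A Groebner basis of the Jacobian ideal J(f) in C{x,y} is {x*y^2 - x*y/2 - y^2/2, x*y/2 + y^3 + y^2/2, x^2 - y^2}; counting standard monomials gives mu = 5. Corank 2; j^3 = y*(x + y)^2 has shape L^2 M (L != M), so D-series; mu = 5 gives D_5.

D_{5}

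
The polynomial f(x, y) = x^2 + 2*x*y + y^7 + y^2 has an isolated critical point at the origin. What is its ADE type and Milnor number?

Type A_6, Milnor number mu = 6.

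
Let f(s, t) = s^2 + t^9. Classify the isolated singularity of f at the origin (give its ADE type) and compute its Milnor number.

The Hessian of f at 0 is [[2, 0], [0, 0]] with rank 1, so corank 1. A Groebner basis of the Jacobian ideal J(f) in C{s,t} is {t^8, s}; counting standard monomials gives mu = 8. Corank 1: A-series; mu = 8 gives A_8.

Type A8, Milnor number mu = 8.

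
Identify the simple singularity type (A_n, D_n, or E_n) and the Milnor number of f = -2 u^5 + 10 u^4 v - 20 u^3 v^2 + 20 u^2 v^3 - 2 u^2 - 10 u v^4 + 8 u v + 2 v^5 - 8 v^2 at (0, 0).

The Hessian of f at 0 has rank 1. Corank 1: A-series; mu = 4 gives A_4.

Type A4, Milnor number mu = 4.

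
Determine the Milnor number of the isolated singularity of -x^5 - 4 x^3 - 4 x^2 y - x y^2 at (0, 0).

The Hessian of f at 0 has rank 0. Corank 2; j^3 = -x*(2*x + y)^2 has shape L^2 M (L != M), so D-series; mu = 6 gives D_6.

6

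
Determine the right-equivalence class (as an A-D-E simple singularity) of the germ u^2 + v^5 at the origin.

The Hessian of f at 0 has rank 1. Corank 1: A-series; mu = 4 gives A_4.

A4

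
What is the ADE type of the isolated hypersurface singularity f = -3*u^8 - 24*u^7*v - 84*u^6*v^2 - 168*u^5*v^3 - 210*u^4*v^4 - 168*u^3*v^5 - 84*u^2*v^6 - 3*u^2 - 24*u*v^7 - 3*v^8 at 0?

The Hessian of f at 0 has rank 1. Corank 1: A-series; mu = 7 gives A_7.

A_7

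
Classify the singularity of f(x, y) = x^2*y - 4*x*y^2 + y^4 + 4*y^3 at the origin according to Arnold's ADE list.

D_{5}

The Hessian of f at 0 is [[0, 0], [0, 0]] with rank 0, so corank 2. A Groebner basis of the Jacobian ideal J(f) in C{x,y} is {x^3 + 2*x^2 - 8*y^2, x^2/4 + y^3 - y^2, x*y - 2*y^2}; counting standard monomials gives mu = 5. Corank 2; j^3 = y*(x - 2*y)^2 has shape L^2 M (L != M), so D-series; mu = 5 gives D_5.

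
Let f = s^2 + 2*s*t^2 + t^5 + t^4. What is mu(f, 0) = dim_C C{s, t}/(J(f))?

4

The Hessian of f at 0 is [[2, 0], [0, 0]] with rank 1, so corank 1. A Groebner basis of the Jacobian ideal J(f) in C{s,t} is {s^2, s + t^2}; counting standard monomials gives mu = 4. Corank 1: A-series; mu = 4 gives A_4.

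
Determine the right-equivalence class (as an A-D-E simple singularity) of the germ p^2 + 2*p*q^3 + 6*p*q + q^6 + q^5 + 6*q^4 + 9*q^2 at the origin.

The Hessian of f at 0 has rank 1. Corank 1: A-series; mu = 4 gives A_4.

A4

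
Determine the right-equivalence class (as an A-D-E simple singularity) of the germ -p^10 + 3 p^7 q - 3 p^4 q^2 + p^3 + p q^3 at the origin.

E7

The Hessian of f at 0 has rank 0. Corank 2; j^3 = p^3 is a perfect cube, so E-series; the 4-jet and mu = 7 give E_7.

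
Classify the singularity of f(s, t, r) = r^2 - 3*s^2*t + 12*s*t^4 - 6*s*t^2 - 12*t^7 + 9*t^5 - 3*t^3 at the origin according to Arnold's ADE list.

The Hessian of f at 0 has rank 1. Corank 2; j^3 = -3*t*(s + t)^2 has shape L^2 M (L != M), so D-series; mu = 6 gives D_6.

D_{6}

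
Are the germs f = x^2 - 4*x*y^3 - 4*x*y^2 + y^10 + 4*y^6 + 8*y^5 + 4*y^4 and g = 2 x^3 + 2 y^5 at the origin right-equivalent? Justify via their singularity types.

The Hessian of f at 0 is [[2, 0], [0, 0]] with rank 1, so corank 1. A Groebner basis of the Jacobian ideal J(f) in C{x,y} is {x^4 - 2*x^3/3 + 4*x^2*y - 20*x^2/3 + 56*x*y^2/3 - 16*x*y/3 + 16*x/3 - 32*y^2/3, x^3*y - x^3 + 4*x^2*y - 6*x^2 + 16*x*y^2 - 4*x*y + 4*x - 8*y^2, -x^3/6 + x^2*y^2 - x^2*y + 4*x^2/3 - 10*x*y^2/3 + 2*x*y/3 - 2*x/3 + 4*y^2/3, -x/2 + y^3 + y^2}; counting standard monomials gives mu = 9. Corank 1: A-series; mu = 9 gives A_9. The Hessian of g at 0 is [[0, 0], [0, 0]] with rank 0, so corank 2. A Groebner basis of the Jacobian ideal J(g) in C{x,y} is {y^4, x^2}; counting standard monomials gives mu = 8. Corank 2; j^3 = 2*x^3 is a perfect cube, so E-series; the 5-jet and mu = 8 give E_8. f is A_9 but g is E_8, hence not right-equivalent.

No.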